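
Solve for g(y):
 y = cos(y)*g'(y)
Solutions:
 g(y) = C1 + Integral(y/cos(y), y)


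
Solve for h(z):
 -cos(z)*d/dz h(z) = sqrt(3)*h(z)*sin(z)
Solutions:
 h(z) = C1*cos(z)^(sqrt(3))


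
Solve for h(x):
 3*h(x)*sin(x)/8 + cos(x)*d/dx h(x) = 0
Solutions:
 h(x) = C1*cos(x)^(3/8)


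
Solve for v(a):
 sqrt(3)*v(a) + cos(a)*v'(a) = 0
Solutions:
 v(a) = C1*(sin(a) - 1)^(sqrt(3)/2)/(sin(a) + 1)^(sqrt(3)/2)


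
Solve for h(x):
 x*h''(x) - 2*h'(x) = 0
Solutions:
 h(x) = C1 + C2*x^3


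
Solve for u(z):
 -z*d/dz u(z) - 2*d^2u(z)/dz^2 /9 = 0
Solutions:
 u(z) = C1 + C2*erf(3*z/2)


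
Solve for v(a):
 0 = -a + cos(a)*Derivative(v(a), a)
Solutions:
 v(a) = C1 + Integral(a/cos(a), a)


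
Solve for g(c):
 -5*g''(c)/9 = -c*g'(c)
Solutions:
 g(c) = C1 + C2*erfi(3*sqrt(10)*c/10)


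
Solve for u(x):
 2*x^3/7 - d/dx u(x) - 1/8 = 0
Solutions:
 u(x) = C1 + x^4/14 - x/8


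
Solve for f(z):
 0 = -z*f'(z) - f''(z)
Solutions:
 f(z) = C1 + C2*erf(sqrt(2)*z/2)


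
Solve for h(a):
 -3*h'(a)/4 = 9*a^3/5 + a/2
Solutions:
 h(a) = C1 - 3*a^4/5 - a^2/3


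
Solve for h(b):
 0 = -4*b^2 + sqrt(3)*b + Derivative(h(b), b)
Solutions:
 h(b) = C1 + 4*b^3/3 - sqrt(3)*b^2/2


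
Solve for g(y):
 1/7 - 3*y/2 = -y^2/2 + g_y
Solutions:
 g(y) = C1 + y^3/6 - 3*y^2/4 + y/7


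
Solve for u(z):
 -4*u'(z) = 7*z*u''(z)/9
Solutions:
 u(z) = C1 + C2/z^(29/7)


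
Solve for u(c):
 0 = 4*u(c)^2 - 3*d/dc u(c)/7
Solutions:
 u(c) = -3/(C1 + 28*c)


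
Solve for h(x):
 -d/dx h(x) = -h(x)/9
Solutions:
 h(x) = C1*exp(x/9)


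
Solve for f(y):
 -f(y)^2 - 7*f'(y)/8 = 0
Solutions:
 f(y) = 7/(C1 + 8*y)


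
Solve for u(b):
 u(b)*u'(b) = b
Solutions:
 u(b) = -sqrt(C1 + b^2)
 u(b) = sqrt(C1 + b^2)


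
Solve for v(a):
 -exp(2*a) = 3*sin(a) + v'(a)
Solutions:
 v(a) = C1 - exp(2*a)/2 + 3*cos(a)


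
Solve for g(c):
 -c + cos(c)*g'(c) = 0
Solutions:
 g(c) = C1 + Integral(c/cos(c), c)


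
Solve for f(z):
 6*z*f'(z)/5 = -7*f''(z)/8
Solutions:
 f(z) = C1 + C2*erf(2*sqrt(210)*z/35)


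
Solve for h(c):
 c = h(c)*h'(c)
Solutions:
 h(c) = -sqrt(C1 + c^2)
 h(c) = sqrt(C1 + c^2)


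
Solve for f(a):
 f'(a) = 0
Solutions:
 f(a) = C1


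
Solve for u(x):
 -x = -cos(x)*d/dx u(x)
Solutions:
 u(x) = C1 + Integral(x/cos(x), x)


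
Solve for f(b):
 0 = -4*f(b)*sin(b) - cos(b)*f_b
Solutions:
 f(b) = C1*cos(b)^4


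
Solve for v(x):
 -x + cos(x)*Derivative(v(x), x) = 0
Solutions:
 v(x) = C1 + Integral(x/cos(x), x)


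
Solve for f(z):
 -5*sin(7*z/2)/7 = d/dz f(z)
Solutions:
 f(z) = C1 + 10*cos(7*z/2)/49


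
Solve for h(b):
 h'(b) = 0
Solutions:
 h(b) = C1


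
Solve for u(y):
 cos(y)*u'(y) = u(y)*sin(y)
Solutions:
 u(y) = C1/cos(y)


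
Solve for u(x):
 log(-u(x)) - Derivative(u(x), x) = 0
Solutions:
 -li(-u(x)) = C1 + x


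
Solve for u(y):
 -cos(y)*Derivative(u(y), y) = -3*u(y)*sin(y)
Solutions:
 u(y) = C1/cos(y)^3


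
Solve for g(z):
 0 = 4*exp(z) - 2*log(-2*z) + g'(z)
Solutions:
 g(z) = C1 + 2*z*log(-z) + 2*z*(-1 + log(2)) - 4*exp(z)


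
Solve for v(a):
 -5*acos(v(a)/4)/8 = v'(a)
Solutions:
 Integral(1/acos(_y/4), (_y, v(a))) = C1 - 5*a/8


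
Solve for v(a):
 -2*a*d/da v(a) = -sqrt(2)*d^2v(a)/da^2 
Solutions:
 v(a) = C1 + C2*erfi(2^(3/4)*a/2)


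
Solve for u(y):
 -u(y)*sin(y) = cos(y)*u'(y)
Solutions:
 u(y) = C1*cos(y)


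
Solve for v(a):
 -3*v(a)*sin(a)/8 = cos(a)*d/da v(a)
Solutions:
 v(a) = C1*cos(a)^(3/8)


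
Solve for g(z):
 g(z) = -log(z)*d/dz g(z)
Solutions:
 g(z) = C1*exp(-li(z))


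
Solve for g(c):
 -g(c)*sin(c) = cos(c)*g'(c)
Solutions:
 g(c) = C1*cos(c)


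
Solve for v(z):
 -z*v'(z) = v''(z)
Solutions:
 v(z) = C1 + C2*erf(sqrt(2)*z/2)


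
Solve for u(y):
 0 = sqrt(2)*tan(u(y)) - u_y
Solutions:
 u(y) = pi - asin(C1*exp(sqrt(2)*y))
 u(y) = asin(C1*exp(sqrt(2)*y))


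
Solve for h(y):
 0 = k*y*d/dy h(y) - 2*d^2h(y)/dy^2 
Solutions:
 h(y) = Piecewise((-sqrt(pi)*C1*erf(y*sqrt(-k)/2)/sqrt(-k) - C2, (k > 0) | (k < 0)), (-C1*y - C2, True))


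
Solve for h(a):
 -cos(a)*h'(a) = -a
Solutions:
 h(a) = C1 + Integral(a/cos(a), a)


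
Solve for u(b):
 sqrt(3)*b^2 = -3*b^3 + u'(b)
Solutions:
 u(b) = C1 + 3*b^4/4 + sqrt(3)*b^3/3


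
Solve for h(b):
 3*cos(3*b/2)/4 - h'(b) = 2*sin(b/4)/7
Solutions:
 h(b) = C1 + sin(3*b/2)/2 + 8*cos(b/4)/7


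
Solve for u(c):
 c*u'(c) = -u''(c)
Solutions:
 u(c) = C1 + C2*erf(sqrt(2)*c/2)


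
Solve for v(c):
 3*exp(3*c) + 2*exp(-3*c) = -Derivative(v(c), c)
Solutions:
 v(c) = C1 - exp(3*c) + 2*exp(-3*c)/3


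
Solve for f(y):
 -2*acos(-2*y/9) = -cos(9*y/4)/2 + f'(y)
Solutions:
 f(y) = C1 - 2*y*acos(-2*y/9) - sqrt(81 - 4*y^2) + 2*sin(9*y/4)/9


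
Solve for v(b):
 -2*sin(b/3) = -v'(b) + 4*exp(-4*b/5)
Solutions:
 v(b) = C1 - 6*cos(b/3) - 5*exp(-4*b/5)


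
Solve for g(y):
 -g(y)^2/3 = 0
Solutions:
 g(y) = 0


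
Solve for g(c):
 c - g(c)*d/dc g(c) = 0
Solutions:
 g(c) = -sqrt(C1 + c^2)
 g(c) = sqrt(C1 + c^2)


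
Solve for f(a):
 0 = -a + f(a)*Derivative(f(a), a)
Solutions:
 f(a) = -sqrt(C1 + a^2)
 f(a) = sqrt(C1 + a^2)


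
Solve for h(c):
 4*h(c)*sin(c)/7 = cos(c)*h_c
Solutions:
 h(c) = C1/cos(c)^(4/7)


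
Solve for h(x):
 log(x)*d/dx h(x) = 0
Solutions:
 h(x) = C1


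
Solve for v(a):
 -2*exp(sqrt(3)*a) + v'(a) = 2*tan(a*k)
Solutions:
 v(a) = C1 + 2*Piecewise((-log(cos(a*k))/k, Ne(k, 0)), (0, True)) + 2*sqrt(3)*exp(sqrt(3)*a)/3


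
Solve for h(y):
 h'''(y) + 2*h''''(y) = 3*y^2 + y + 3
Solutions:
 h(y) = C1 + C2*y + C3*y^2 + C4*exp(-y/2) + y^5/20 - 11*y^4/24 + 25*y^3/6


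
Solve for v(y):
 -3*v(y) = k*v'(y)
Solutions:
 v(y) = C1*exp(-3*y/k)


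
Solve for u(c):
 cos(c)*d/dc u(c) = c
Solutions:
 u(c) = C1 + Integral(c/cos(c), c)


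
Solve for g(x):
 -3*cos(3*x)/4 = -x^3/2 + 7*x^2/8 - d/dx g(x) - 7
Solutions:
 g(x) = C1 - x^4/8 + 7*x^3/24 - 7*x + sin(3*x)/4


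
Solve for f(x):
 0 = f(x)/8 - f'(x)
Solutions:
 f(x) = C1*exp(x/8)


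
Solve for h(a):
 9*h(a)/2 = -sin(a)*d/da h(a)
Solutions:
 h(a) = C1*(cos(a) + 1)^(1/4)*(cos(a)^2 + 2*cos(a) + 1)/((cos(a) - 1)^(1/4)*(cos(a)^2 - 2*cos(a) + 1))


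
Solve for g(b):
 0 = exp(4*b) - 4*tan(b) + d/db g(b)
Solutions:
 g(b) = C1 - exp(4*b)/4 - 4*log(cos(b))


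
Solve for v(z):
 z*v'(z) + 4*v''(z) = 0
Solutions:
 v(z) = C1 + C2*erf(sqrt(2)*z/4)


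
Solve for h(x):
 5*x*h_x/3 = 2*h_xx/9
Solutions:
 h(x) = C1 + C2*erfi(sqrt(15)*x/2)


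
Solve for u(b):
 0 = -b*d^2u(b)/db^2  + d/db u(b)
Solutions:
 u(b) = C1 + C2*b^2


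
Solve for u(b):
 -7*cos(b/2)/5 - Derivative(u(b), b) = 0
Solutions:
 u(b) = C1 - 14*sin(b/2)/5


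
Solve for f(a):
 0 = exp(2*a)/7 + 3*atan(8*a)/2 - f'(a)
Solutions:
 f(a) = C1 + 3*a*atan(8*a)/2 + exp(2*a)/14 - 3*log(64*a^2 + 1)/32


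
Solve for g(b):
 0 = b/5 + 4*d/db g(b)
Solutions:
 g(b) = C1 - b^2/40


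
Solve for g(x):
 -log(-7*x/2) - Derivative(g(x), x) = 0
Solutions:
 g(x) = C1 - x*log(-x) + x*(-log(7) + log(2) + 1)


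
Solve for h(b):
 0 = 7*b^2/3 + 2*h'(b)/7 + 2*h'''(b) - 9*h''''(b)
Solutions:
 h(b) = C1 + C2*exp(b*(-7^(2/3)*(297*sqrt(57) + 2243)^(1/3) - 28*7^(1/3)/(297*sqrt(57) + 2243)^(1/3) + 28)/378)*sin(sqrt(3)*7^(1/3)*b*(-7^(1/3)*(297*sqrt(57) + 2243)^(1/3) + 28/(297*sqrt(57) + 2243)^(1/3))/378) + C3*exp(b*(-7^(2/3)*(297*sqrt(57) + 2243)^(1/3) - 28*7^(1/3)/(297*sqrt(57) + 2243)^(1/3) + 28)/378)*cos(sqrt(3)*7^(1/3)*b*(-7^(1/3)*(297*sqrt(57) + 2243)^(1/3) + 28/(297*sqrt(57) + 2243)^(1/3))/378) + C4*exp(b*(28*7^(1/3)/(297*sqrt(57) + 2243)^(1/3) + 14 + 7^(2/3)*(297*sqrt(57) + 2243)^(1/3))/189) - 49*b^3/18 + 343*b/3


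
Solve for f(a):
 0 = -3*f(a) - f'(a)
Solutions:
 f(a) = C1*exp(-3*a)


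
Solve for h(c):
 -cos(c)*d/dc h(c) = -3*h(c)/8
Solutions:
 h(c) = C1*(sin(c) + 1)^(3/16)/(sin(c) - 1)^(3/16)


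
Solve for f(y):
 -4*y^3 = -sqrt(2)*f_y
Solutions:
 f(y) = C1 + sqrt(2)*y^4/2


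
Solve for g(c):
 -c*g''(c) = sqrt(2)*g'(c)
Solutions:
 g(c) = C1 + C2*c^(1 - sqrt(2))


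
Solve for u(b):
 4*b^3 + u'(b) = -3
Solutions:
 u(b) = C1 - b^4 - 3*b


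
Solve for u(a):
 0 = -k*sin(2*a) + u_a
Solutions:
 u(a) = C1 - k*cos(2*a)/2


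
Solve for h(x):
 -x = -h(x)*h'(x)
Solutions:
 h(x) = -sqrt(C1 + x^2)
 h(x) = sqrt(C1 + x^2)


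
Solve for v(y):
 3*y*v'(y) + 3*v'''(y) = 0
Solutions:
 v(y) = C1 + Integral(C2*airyai(-y) + C3*airybi(-y), y)


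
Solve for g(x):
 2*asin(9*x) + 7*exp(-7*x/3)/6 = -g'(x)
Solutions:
 g(x) = C1 - 2*x*asin(9*x) - 2*sqrt(1 - 81*x^2)/9 + exp(-7*x/3)/2


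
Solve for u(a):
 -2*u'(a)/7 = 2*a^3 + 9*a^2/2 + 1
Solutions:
 u(a) = C1 - 7*a^4/4 - 21*a^3/4 - 7*a/2


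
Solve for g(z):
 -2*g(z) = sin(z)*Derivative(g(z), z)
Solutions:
 g(z) = C1*(cos(z) + 1)/(cos(z) - 1)


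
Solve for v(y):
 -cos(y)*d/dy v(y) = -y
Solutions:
 v(y) = C1 + Integral(y/cos(y), y)


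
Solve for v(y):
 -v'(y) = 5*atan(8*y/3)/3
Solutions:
 v(y) = C1 - 5*y*atan(8*y/3)/3 + 5*log(64*y^2 + 9)/16


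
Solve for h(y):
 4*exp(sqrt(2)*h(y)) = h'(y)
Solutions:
 h(y) = sqrt(2)*(2*log(-1/(C1 + 4*y)) - log(2))/4


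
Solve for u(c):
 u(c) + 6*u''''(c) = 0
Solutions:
 u(c) = (C1*sin(2^(1/4)*3^(3/4)*c/6) + C2*cos(2^(1/4)*3^(3/4)*c/6))*exp(-2^(1/4)*3^(3/4)*c/6) + (C3*sin(2^(1/4)*3^(3/4)*c/6) + C4*cos(2^(1/4)*3^(3/4)*c/6))*exp(2^(1/4)*3^(3/4)*c/6)


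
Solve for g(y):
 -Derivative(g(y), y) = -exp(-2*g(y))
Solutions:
 g(y) = log(-sqrt(C1 + 2*y))
 g(y) = log(C1 + 2*y)/2


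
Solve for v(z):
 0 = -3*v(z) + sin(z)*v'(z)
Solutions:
 v(z) = C1*(cos(z) - 1)^(3/2)/(cos(z) + 1)^(3/2)


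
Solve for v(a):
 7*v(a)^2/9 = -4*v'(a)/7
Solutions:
 v(a) = 36/(C1 + 49*a)


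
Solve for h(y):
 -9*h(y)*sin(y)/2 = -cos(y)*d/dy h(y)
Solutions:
 h(y) = C1/cos(y)^(9/2)


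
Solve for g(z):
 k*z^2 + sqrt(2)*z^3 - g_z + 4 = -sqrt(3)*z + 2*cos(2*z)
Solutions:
 g(z) = C1 + k*z^3/3 + sqrt(2)*z^4/4 + sqrt(3)*z^2/2 + 4*z - sin(2*z)


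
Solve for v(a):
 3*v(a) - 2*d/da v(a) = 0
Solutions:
 v(a) = C1*exp(3*a/2)


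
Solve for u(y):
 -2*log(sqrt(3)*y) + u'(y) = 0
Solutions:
 u(y) = C1 + 2*y*log(y) - 2*y + y*log(3)


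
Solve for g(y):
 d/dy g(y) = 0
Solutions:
 g(y) = C1


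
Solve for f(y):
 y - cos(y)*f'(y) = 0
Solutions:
 f(y) = C1 + Integral(y/cos(y), y)


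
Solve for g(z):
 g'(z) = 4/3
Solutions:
 g(z) = C1 + 4*z/3


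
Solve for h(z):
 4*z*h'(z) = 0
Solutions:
 h(z) = C1


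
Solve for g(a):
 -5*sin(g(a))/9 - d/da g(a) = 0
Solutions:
 5*a/9 + log(cos(g(a)) - 1)/2 - log(cos(g(a)) + 1)/2 = C1


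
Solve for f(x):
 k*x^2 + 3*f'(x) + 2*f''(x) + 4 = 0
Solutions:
 f(x) = C1 + C2*exp(-3*x/2) - k*x^3/9 + 2*k*x^2/9 - 8*k*x/27 - 4*x/3


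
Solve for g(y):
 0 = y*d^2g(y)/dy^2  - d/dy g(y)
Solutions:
 g(y) = C1 + C2*y^2


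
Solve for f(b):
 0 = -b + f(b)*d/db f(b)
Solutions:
 f(b) = -sqrt(C1 + b^2)
 f(b) = sqrt(C1 + b^2)


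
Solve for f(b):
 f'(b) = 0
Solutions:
 f(b) = C1


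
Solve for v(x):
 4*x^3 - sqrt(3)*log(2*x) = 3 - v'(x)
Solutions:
 v(x) = C1 - x^4 + sqrt(3)*x*log(x) - sqrt(3)*x + sqrt(3)*x*log(2) + 3*x


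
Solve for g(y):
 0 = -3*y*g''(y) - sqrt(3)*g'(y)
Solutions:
 g(y) = C1 + C2*y^(1 - sqrt(3)/3)


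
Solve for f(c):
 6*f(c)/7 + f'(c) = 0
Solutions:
 f(c) = C1*exp(-6*c/7)


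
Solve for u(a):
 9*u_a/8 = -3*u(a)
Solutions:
 u(a) = C1*exp(-8*a/3)


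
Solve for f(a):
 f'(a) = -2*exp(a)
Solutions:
 f(a) = C1 - 2*exp(a)


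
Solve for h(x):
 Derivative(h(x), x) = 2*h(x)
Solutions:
 h(x) = C1*exp(2*x)


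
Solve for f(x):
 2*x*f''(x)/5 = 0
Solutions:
 f(x) = C1 + C2*x


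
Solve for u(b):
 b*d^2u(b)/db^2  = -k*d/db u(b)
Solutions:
 u(b) = C1 + b^(1 - re(k))*(C2*sin(log(b)*Abs(im(k))) + C3*cos(log(b)*im(k)))


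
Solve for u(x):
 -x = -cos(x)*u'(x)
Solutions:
 u(x) = C1 + Integral(x/cos(x), x)


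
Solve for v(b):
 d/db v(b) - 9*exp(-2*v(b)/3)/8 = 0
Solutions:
 v(b) = 3*log(-sqrt(C1 + 9*b)) - 3*log(6) + 3*log(3)/2
 v(b) = 3*log(C1 + 9*b)/2 - 3*log(6) + 3*log(3)/2


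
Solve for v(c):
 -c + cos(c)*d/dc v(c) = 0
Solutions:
 v(c) = C1 + Integral(c/cos(c), c)


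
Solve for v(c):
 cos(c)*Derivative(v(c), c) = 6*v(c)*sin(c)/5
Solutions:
 v(c) = C1/cos(c)^(6/5)


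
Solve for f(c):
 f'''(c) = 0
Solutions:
 f(c) = C1 + C2*c + C3*c^2


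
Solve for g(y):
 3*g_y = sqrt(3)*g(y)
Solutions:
 g(y) = C1*exp(sqrt(3)*y/3)


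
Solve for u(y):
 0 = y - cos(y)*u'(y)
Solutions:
 u(y) = C1 + Integral(y/cos(y), y)


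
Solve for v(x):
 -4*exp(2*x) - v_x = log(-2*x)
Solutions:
 v(x) = C1 - x*log(-x) + x*(1 - log(2)) - 2*exp(2*x)


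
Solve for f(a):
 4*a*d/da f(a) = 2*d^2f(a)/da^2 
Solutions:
 f(a) = C1 + C2*erfi(a)


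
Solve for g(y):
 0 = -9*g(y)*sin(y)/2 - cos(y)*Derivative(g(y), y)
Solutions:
 g(y) = C1*cos(y)^(9/2)


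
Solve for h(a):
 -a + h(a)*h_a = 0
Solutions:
 h(a) = -sqrt(C1 + a^2)
 h(a) = sqrt(C1 + a^2)


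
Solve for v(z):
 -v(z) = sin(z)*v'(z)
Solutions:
 v(z) = C1*sqrt(cos(z) + 1)/sqrt(cos(z) - 1)


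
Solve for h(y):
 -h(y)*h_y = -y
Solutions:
 h(y) = -sqrt(C1 + y^2)
 h(y) = sqrt(C1 + y^2)


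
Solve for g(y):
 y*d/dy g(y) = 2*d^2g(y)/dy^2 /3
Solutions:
 g(y) = C1 + C2*erfi(sqrt(3)*y/2)


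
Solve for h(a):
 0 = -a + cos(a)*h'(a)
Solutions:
 h(a) = C1 + Integral(a/cos(a), a)


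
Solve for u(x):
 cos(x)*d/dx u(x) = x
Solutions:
 u(x) = C1 + Integral(x/cos(x), x)


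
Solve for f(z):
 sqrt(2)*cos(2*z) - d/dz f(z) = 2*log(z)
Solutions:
 f(z) = C1 - 2*z*log(z) + 2*z + sqrt(2)*sin(2*z)/2


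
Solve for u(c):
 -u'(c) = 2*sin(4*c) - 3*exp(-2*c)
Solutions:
 u(c) = C1 + cos(4*c)/2 - 3*exp(-2*c)/2


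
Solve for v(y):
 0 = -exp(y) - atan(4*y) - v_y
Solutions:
 v(y) = C1 - y*atan(4*y) - exp(y) + log(16*y^2 + 1)/8


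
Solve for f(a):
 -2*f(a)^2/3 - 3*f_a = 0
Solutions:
 f(a) = 9/(C1 + 2*a)


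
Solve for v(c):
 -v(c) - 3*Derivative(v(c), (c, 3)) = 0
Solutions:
 v(c) = C3*exp(-3^(2/3)*c/3) + (C1*sin(3^(1/6)*c/2) + C2*cos(3^(1/6)*c/2))*exp(3^(2/3)*c/6)


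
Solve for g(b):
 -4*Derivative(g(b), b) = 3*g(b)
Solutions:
 g(b) = C1*exp(-3*b/4)


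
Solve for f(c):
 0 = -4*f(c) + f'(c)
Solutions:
 f(c) = C1*exp(4*c)


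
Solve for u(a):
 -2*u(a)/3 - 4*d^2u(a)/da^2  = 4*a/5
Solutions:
 u(a) = C1*sin(sqrt(6)*a/6) + C2*cos(sqrt(6)*a/6) - 6*a/5


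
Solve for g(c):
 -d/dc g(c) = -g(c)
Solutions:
 g(c) = C1*exp(c)


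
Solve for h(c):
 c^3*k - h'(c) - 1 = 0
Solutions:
 h(c) = C1 + c^4*k/4 - c


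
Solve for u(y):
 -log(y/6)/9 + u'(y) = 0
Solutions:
 u(y) = C1 + y*log(y)/9 - y*log(6)/9 - y/9


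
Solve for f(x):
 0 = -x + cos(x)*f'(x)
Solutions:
 f(x) = C1 + Integral(x/cos(x), x)


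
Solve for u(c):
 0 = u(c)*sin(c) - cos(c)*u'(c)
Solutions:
 u(c) = C1/cos(c)


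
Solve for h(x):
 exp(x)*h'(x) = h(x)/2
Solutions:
 h(x) = C1*exp(-exp(-x)/2)


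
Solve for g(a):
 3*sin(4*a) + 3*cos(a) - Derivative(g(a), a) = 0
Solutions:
 g(a) = C1 + 3*sin(a) - 3*cos(4*a)/4


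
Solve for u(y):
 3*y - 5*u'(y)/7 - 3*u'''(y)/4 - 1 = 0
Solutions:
 u(y) = C1 + C2*sin(2*sqrt(105)*y/21) + C3*cos(2*sqrt(105)*y/21) + 21*y^2/10 - 7*y/5


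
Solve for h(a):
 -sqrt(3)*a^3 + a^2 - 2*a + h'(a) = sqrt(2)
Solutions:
 h(a) = C1 + sqrt(3)*a^4/4 - a^3/3 + a^2 + sqrt(2)*a


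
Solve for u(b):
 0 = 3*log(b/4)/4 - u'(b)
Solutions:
 u(b) = C1 + 3*b*log(b)/4 - 3*b*log(2)/2 - 3*b/4


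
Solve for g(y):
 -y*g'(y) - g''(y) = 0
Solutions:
 g(y) = C1 + C2*erf(sqrt(2)*y/2)


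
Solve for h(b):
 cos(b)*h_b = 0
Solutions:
 h(b) = C1


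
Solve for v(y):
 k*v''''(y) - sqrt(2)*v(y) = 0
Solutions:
 v(y) = C1*exp(-2^(1/8)*y*(1/k)^(1/4)) + C2*exp(2^(1/8)*y*(1/k)^(1/4)) + C3*exp(-2^(1/8)*I*y*(1/k)^(1/4)) + C4*exp(2^(1/8)*I*y*(1/k)^(1/4))


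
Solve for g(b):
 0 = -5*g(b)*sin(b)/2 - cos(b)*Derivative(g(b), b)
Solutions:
 g(b) = C1*cos(b)^(5/2)


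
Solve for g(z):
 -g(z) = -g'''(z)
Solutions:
 g(z) = C3*exp(z) + (C1*sin(sqrt(3)*z/2) + C2*cos(sqrt(3)*z/2))*exp(-z/2)


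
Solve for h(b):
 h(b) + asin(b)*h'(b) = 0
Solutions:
 h(b) = C1*exp(-Integral(1/asin(b), b))


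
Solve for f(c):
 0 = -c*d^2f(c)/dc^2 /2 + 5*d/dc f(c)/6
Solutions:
 f(c) = C1 + C2*c^(8/3)


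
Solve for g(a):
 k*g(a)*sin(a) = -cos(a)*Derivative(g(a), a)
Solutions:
 g(a) = C1*exp(k*log(cos(a)))


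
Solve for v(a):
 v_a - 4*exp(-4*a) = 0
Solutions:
 v(a) = C1 - exp(-4*a)


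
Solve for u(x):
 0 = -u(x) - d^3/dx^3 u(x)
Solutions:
 u(x) = C3*exp(-x) + (C1*sin(sqrt(3)*x/2) + C2*cos(sqrt(3)*x/2))*exp(x/2)


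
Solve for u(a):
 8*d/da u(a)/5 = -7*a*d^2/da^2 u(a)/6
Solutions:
 u(a) = C1 + C2/a^(13/35)


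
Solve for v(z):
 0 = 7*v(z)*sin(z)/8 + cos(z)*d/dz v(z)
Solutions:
 v(z) = C1*cos(z)^(7/8)


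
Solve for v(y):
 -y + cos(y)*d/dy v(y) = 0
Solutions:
 v(y) = C1 + Integral(y/cos(y), y)


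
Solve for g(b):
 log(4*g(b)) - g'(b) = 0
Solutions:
 -Integral(1/(log(_y) + 2*log(2)), (_y, g(b))) = C1 - b


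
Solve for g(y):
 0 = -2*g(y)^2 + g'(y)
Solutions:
 g(y) = -1/(C1 + 2*y)


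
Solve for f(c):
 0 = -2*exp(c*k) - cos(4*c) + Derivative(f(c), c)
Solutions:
 f(c) = C1 + sin(4*c)/4 + 2*exp(c*k)/k


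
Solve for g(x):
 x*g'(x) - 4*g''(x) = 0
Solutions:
 g(x) = C1 + C2*erfi(sqrt(2)*x/4)


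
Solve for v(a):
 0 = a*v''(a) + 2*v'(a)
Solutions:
 v(a) = C1 + C2/a


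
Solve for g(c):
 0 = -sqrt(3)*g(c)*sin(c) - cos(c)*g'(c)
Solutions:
 g(c) = C1*cos(c)^(sqrt(3))


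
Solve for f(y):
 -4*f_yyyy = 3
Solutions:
 f(y) = C1 + C2*y + C3*y^2 + C4*y^3 - y^4/32


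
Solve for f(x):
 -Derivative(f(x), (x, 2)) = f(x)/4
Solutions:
 f(x) = C1*sin(x/2) + C2*cos(x/2)


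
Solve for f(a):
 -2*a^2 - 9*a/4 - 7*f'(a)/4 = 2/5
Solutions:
 f(a) = C1 - 8*a^3/21 - 9*a^2/14 - 8*a/35


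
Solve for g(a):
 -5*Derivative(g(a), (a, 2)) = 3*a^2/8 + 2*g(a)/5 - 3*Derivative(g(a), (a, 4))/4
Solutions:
 g(a) = C1*exp(-sqrt(30)*a*sqrt(25 + sqrt(655))/15) + C2*exp(sqrt(30)*a*sqrt(25 + sqrt(655))/15) + C3*sin(sqrt(30)*a*sqrt(-25 + sqrt(655))/15) + C4*cos(sqrt(30)*a*sqrt(-25 + sqrt(655))/15) - 15*a^2/16 + 375/16


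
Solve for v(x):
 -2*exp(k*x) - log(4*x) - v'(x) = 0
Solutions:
 v(x) = C1 - x*log(x) + x*(1 - 2*log(2)) + Piecewise((-2*exp(k*x)/k, Ne(k, 0)), (-2*x, True))


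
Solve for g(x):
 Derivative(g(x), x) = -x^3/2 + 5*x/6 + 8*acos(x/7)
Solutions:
 g(x) = C1 - x^4/8 + 5*x^2/12 + 8*x*acos(x/7) - 8*sqrt(49 - x^2)


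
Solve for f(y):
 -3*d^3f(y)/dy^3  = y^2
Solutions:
 f(y) = C1 + C2*y + C3*y^2 - y^5/180


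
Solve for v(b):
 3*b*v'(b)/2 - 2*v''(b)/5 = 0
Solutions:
 v(b) = C1 + C2*erfi(sqrt(30)*b/4)


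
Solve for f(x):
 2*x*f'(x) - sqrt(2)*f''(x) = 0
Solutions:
 f(x) = C1 + C2*erfi(2^(3/4)*x/2)


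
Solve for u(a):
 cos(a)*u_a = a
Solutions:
 u(a) = C1 + Integral(a/cos(a), a)


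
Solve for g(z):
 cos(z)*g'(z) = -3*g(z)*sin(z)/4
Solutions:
 g(z) = C1*cos(z)^(3/4)


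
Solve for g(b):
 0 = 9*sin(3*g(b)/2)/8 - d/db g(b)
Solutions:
 -9*b/8 + log(cos(3*g(b)/2) - 1)/3 - log(cos(3*g(b)/2) + 1)/3 = C1


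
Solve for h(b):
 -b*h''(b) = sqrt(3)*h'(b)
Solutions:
 h(b) = C1 + C2*b^(1 - sqrt(3))


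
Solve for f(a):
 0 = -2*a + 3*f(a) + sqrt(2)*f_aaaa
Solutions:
 f(a) = 2*a/3 + (C1*sin(2^(3/8)*3^(1/4)*a/2) + C2*cos(2^(3/8)*3^(1/4)*a/2))*exp(-2^(3/8)*3^(1/4)*a/2) + (C3*sin(2^(3/8)*3^(1/4)*a/2) + C4*cos(2^(3/8)*3^(1/4)*a/2))*exp(2^(3/8)*3^(1/4)*a/2)


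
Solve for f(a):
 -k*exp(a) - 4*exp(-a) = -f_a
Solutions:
 f(a) = C1 + k*exp(a) - 4*exp(-a)


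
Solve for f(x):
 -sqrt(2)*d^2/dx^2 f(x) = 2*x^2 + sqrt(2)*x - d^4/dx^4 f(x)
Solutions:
 f(x) = C1 + C2*x + C3*exp(-2^(1/4)*x) + C4*exp(2^(1/4)*x) - sqrt(2)*x^4/12 - x^3/6 - x^2


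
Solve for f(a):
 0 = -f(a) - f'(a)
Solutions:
 f(a) = C1*exp(-a)


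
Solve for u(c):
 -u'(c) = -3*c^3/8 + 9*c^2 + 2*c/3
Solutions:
 u(c) = C1 + 3*c^4/32 - 3*c^3 - c^2/3


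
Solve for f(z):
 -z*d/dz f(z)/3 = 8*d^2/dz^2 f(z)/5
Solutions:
 f(z) = C1 + C2*erf(sqrt(15)*z/12)


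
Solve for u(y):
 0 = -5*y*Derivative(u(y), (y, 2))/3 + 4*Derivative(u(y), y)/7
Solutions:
 u(y) = C1 + C2*y^(47/35)


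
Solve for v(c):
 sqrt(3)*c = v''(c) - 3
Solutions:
 v(c) = C1 + C2*c + sqrt(3)*c^3/6 + 3*c^2/2


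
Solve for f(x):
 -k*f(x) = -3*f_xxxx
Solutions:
 f(x) = C1*exp(-3^(3/4)*k^(1/4)*x/3) + C2*exp(3^(3/4)*k^(1/4)*x/3) + C3*exp(-3^(3/4)*I*k^(1/4)*x/3) + C4*exp(3^(3/4)*I*k^(1/4)*x/3)


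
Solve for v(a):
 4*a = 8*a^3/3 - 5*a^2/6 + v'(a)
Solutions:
 v(a) = C1 - 2*a^4/3 + 5*a^3/18 + 2*a^2


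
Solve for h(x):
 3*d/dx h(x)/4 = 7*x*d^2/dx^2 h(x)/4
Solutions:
 h(x) = C1 + C2*x^(10/7)


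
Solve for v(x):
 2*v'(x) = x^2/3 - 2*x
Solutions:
 v(x) = C1 + x^3/18 - x^2/2


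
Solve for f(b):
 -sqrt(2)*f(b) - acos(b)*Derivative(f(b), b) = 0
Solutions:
 f(b) = C1*exp(-sqrt(2)*Integral(1/acos(b), b))


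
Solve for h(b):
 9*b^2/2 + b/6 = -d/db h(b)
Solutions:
 h(b) = C1 - 3*b^3/2 - b^2/12


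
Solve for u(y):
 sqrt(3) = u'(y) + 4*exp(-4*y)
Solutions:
 u(y) = C1 + sqrt(3)*y + exp(-4*y)


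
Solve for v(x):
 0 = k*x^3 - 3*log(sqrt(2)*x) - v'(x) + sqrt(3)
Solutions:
 v(x) = C1 + k*x^4/4 - 3*x*log(x) - 3*x*log(2)/2 + sqrt(3)*x + 3*x


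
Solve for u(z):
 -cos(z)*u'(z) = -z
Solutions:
 u(z) = C1 + Integral(z/cos(z), z)


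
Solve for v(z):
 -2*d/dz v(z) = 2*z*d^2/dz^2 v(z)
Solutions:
 v(z) = C1 + C2*log(z)


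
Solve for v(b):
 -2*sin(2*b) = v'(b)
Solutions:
 v(b) = C1 + cos(2*b)


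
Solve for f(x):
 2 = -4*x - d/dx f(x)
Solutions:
 f(x) = C1 - 2*x^2 - 2*x


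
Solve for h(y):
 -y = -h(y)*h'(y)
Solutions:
 h(y) = -sqrt(C1 + y^2)
 h(y) = sqrt(C1 + y^2)


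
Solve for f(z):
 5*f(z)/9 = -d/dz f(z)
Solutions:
 f(z) = C1*exp(-5*z/9)


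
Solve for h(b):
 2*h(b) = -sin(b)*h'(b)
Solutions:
 h(b) = C1*(cos(b) + 1)/(cos(b) - 1)


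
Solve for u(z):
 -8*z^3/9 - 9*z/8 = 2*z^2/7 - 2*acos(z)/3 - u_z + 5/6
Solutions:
 u(z) = C1 + 2*z^4/9 + 2*z^3/21 + 9*z^2/16 - 2*z*acos(z)/3 + 5*z/6 + 2*sqrt(1 - z^2)/3


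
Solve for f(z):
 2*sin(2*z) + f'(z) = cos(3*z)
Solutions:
 f(z) = C1 + sin(3*z)/3 + cos(2*z)


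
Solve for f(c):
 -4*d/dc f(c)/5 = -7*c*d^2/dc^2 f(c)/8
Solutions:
 f(c) = C1 + C2*c^(67/35)


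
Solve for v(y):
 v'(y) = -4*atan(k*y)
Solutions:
 v(y) = C1 - 4*Piecewise((y*atan(k*y) - log(k^2*y^2 + 1)/(2*k), Ne(k, 0)), (0, True))


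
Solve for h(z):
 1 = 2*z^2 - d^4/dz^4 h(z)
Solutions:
 h(z) = C1 + C2*z + C3*z^2 + C4*z^3 + z^6/180 - z^4/24


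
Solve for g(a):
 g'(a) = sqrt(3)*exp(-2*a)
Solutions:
 g(a) = C1 - sqrt(3)*exp(-2*a)/2


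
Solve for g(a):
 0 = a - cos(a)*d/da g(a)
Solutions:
 g(a) = C1 + Integral(a/cos(a), a)


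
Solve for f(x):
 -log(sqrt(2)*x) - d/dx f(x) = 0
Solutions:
 f(x) = C1 - x*log(x) - x*log(2)/2 + x


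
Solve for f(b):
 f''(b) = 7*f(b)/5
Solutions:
 f(b) = C1*exp(-sqrt(35)*b/5) + C2*exp(sqrt(35)*b/5)


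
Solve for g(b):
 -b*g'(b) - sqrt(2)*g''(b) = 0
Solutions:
 g(b) = C1 + C2*erf(2^(1/4)*b/2)


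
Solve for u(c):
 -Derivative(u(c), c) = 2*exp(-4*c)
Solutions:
 u(c) = C1 + exp(-4*c)/2


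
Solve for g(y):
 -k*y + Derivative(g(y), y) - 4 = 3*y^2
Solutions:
 g(y) = C1 + k*y^2/2 + y^3 + 4*y


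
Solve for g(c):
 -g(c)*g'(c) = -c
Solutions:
 g(c) = -sqrt(C1 + c^2)
 g(c) = sqrt(C1 + c^2)


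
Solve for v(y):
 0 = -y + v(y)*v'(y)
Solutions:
 v(y) = -sqrt(C1 + y^2)
 v(y) = sqrt(C1 + y^2)


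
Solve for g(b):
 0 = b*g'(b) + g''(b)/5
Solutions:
 g(b) = C1 + C2*erf(sqrt(10)*b/2)


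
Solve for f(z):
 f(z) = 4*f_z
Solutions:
 f(z) = C1*exp(z/4)


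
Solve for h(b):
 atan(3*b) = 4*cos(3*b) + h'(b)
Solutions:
 h(b) = C1 + b*atan(3*b) - log(9*b^2 + 1)/6 - 4*sin(3*b)/3


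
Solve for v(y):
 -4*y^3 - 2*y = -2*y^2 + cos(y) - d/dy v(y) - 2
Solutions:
 v(y) = C1 + y^4 - 2*y^3/3 + y^2 - 2*y + sin(y)


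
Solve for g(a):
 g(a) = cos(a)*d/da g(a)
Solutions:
 g(a) = C1*sqrt(sin(a) + 1)/sqrt(sin(a) - 1)


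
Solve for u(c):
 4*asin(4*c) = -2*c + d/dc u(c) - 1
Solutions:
 u(c) = C1 + c^2 + 4*c*asin(4*c) + c + sqrt(1 - 16*c^2)


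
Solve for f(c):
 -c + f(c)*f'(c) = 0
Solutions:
 f(c) = -sqrt(C1 + c^2)
 f(c) = sqrt(C1 + c^2)


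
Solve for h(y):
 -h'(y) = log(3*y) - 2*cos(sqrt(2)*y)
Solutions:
 h(y) = C1 - y*log(y) - y*log(3) + y + sqrt(2)*sin(sqrt(2)*y)


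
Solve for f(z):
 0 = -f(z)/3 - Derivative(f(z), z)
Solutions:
 f(z) = C1*exp(-z/3)


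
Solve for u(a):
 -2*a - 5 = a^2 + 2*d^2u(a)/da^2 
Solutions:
 u(a) = C1 + C2*a - a^4/24 - a^3/6 - 5*a^2/4


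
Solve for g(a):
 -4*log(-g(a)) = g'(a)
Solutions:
 -li(-g(a)) = C1 - 4*a


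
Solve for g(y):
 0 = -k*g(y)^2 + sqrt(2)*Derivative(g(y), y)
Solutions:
 g(y) = -2/(C1 + sqrt(2)*k*y)


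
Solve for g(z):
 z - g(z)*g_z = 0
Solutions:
 g(z) = -sqrt(C1 + z^2)
 g(z) = sqrt(C1 + z^2)


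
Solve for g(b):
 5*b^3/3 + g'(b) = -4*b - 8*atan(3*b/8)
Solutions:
 g(b) = C1 - 5*b^4/12 - 2*b^2 - 8*b*atan(3*b/8) + 32*log(9*b^2 + 64)/3


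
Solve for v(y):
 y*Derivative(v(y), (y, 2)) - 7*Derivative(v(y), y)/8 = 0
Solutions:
 v(y) = C1 + C2*y^(15/8)


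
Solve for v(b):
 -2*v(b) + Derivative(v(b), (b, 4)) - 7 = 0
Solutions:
 v(b) = C1*exp(-2^(1/4)*b) + C2*exp(2^(1/4)*b) + C3*sin(2^(1/4)*b) + C4*cos(2^(1/4)*b) - 7/2


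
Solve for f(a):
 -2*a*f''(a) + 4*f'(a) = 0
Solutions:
 f(a) = C1 + C2*a^3


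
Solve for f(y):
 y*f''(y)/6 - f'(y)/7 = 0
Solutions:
 f(y) = C1 + C2*y^(13/7)


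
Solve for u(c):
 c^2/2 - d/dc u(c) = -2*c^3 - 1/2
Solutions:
 u(c) = C1 + c^4/2 + c^3/6 + c/2


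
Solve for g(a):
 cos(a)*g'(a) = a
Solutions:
 g(a) = C1 + Integral(a/cos(a), a)


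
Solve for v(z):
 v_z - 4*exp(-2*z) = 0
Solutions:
 v(z) = C1 - 2*exp(-2*z)


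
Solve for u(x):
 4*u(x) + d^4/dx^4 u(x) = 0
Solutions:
 u(x) = (C1*sin(x) + C2*cos(x))*exp(-x) + (C3*sin(x) + C4*cos(x))*exp(x)


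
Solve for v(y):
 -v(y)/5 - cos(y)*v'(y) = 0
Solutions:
 v(y) = C1*(sin(y) - 1)^(1/10)/(sin(y) + 1)^(1/10)


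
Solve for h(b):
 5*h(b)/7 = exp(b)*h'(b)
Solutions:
 h(b) = C1*exp(-5*exp(-b)/7)


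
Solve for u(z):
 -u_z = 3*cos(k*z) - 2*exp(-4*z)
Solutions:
 u(z) = C1 - exp(-4*z)/2 - 3*sin(k*z)/k


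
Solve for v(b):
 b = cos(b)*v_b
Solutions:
 v(b) = C1 + Integral(b/cos(b), b)


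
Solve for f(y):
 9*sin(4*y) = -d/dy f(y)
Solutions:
 f(y) = C1 + 9*cos(4*y)/4


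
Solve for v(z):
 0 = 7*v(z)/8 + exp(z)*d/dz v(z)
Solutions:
 v(z) = C1*exp(7*exp(-z)/8)


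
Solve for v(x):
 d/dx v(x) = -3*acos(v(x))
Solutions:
 Integral(1/acos(_y), (_y, v(x))) = C1 - 3*x


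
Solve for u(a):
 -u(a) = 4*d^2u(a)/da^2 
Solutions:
 u(a) = C1*sin(a/2) + C2*cos(a/2)


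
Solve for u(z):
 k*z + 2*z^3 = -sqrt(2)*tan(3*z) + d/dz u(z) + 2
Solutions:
 u(z) = C1 + k*z^2/2 + z^4/2 - 2*z - sqrt(2)*log(cos(3*z))/3


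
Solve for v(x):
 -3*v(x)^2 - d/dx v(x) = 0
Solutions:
 v(x) = 1/(C1 + 3*x)


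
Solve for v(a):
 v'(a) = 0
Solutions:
 v(a) = C1


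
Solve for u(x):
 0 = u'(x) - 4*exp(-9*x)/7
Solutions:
 u(x) = C1 - 4*exp(-9*x)/63


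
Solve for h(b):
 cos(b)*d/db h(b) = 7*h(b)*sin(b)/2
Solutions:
 h(b) = C1/cos(b)^(7/2)


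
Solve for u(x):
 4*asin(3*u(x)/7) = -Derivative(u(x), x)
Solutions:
 Integral(1/asin(3*_y/7), (_y, u(x))) = C1 - 4*x


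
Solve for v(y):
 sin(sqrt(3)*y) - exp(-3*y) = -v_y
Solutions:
 v(y) = C1 + sqrt(3)*cos(sqrt(3)*y)/3 - exp(-3*y)/3


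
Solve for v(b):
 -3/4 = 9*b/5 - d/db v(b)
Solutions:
 v(b) = C1 + 9*b^2/10 + 3*b/4


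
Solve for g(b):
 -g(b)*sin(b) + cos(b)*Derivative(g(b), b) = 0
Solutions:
 g(b) = C1/cos(b)


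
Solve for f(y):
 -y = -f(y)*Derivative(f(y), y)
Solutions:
 f(y) = -sqrt(C1 + y^2)
 f(y) = sqrt(C1 + y^2)


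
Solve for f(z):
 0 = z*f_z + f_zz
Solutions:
 f(z) = C1 + C2*erf(sqrt(2)*z/2)


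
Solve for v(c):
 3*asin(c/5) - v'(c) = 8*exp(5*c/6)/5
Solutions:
 v(c) = C1 + 3*c*asin(c/5) + 3*sqrt(25 - c^2) - 48*exp(5*c/6)/25


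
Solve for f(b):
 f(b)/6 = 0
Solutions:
 f(b) = 0


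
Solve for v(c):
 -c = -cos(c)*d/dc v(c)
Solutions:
 v(c) = C1 + Integral(c/cos(c), c)


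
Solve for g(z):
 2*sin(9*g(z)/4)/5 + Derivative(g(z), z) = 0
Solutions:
 2*z/5 + 2*log(cos(9*g(z)/4) - 1)/9 - 2*log(cos(9*g(z)/4) + 1)/9 = C1


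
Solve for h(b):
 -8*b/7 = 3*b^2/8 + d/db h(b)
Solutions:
 h(b) = C1 - b^3/8 - 4*b^2/7


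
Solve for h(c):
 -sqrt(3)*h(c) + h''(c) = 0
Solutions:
 h(c) = C1*exp(-3^(1/4)*c) + C2*exp(3^(1/4)*c)


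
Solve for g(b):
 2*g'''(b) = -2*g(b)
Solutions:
 g(b) = C3*exp(-b) + (C1*sin(sqrt(3)*b/2) + C2*cos(sqrt(3)*b/2))*exp(b/2)


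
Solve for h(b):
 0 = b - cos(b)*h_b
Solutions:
 h(b) = C1 + Integral(b/cos(b), b)


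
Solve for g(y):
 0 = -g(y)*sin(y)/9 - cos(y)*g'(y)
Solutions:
 g(y) = C1*cos(y)^(1/9)


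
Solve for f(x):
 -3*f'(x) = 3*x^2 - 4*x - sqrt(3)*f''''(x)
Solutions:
 f(x) = C1 + C4*exp(3^(1/6)*x) - x^3/3 + 2*x^2/3 + (C2*sin(3^(2/3)*x/2) + C3*cos(3^(2/3)*x/2))*exp(-3^(1/6)*x/2)


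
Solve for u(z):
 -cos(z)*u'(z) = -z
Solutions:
 u(z) = C1 + Integral(z/cos(z), z)


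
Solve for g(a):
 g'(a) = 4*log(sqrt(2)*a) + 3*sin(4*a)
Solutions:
 g(a) = C1 + 4*a*log(a) - 4*a + 2*a*log(2) - 3*cos(4*a)/4


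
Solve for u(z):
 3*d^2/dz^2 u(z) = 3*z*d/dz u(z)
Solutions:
 u(z) = C1 + C2*erfi(sqrt(2)*z/2)


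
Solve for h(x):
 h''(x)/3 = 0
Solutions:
 h(x) = C1 + C2*x


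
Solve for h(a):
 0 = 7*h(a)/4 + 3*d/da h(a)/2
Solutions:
 h(a) = C1*exp(-7*a/6)


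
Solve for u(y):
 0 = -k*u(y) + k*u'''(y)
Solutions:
 u(y) = C3*exp(y) + (C1*sin(sqrt(3)*y/2) + C2*cos(sqrt(3)*y/2))*exp(-y/2)


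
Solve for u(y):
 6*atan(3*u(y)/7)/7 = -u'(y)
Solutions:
 Integral(1/atan(3*_y/7), (_y, u(y))) = C1 - 6*y/7


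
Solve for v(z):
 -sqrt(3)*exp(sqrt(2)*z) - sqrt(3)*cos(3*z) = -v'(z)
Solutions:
 v(z) = C1 + sqrt(6)*exp(sqrt(2)*z)/2 + sqrt(3)*sin(3*z)/3


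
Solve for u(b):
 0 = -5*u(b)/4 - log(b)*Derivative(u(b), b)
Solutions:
 u(b) = C1*exp(-5*li(b)/4)


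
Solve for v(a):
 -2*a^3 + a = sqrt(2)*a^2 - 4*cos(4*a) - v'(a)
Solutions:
 v(a) = C1 + a^4/2 + sqrt(2)*a^3/3 - a^2/2 - sin(4*a)


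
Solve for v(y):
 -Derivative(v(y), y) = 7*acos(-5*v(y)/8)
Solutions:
 Integral(1/acos(-5*_y/8), (_y, v(y))) = C1 - 7*y


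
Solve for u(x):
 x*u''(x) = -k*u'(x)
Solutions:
 u(x) = C1 + x^(1 - re(k))*(C2*sin(log(x)*Abs(im(k))) + C3*cos(log(x)*im(k)))


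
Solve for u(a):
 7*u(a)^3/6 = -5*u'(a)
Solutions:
 u(a) = -sqrt(15)*sqrt(-1/(C1 - 7*a))
 u(a) = sqrt(15)*sqrt(-1/(C1 - 7*a))


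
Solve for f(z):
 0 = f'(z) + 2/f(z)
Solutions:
 f(z) = -sqrt(C1 - 4*z)
 f(z) = sqrt(C1 - 4*z)


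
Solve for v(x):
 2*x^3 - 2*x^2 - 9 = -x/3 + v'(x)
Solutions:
 v(x) = C1 + x^4/2 - 2*x^3/3 + x^2/6 - 9*x


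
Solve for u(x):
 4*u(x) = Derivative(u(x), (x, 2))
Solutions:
 u(x) = C1*exp(-2*x) + C2*exp(2*x)


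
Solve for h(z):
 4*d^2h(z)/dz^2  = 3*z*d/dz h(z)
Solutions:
 h(z) = C1 + C2*erfi(sqrt(6)*z/4)


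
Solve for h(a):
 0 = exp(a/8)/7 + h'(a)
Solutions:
 h(a) = C1 - 8*exp(a/8)/7


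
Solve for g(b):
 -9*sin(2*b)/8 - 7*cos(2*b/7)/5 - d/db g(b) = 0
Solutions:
 g(b) = C1 - 49*sin(2*b/7)/10 + 9*cos(2*b)/16


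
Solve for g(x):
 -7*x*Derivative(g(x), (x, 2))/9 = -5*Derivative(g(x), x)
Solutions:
 g(x) = C1 + C2*x^(52/7)


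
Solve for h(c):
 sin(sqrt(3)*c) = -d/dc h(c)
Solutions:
 h(c) = C1 + sqrt(3)*cos(sqrt(3)*c)/3


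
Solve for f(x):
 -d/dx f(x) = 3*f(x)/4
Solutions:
 f(x) = C1*exp(-3*x/4)


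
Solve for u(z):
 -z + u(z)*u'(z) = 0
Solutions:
 u(z) = -sqrt(C1 + z^2)
 u(z) = sqrt(C1 + z^2)


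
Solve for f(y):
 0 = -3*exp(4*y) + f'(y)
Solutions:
 f(y) = C1 + 3*exp(4*y)/4


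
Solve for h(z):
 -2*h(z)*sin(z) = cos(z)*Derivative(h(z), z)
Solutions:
 h(z) = C1*cos(z)^2


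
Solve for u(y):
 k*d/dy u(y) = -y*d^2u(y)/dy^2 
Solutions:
 u(y) = C1 + y^(1 - re(k))*(C2*sin(log(y)*Abs(im(k))) + C3*cos(log(y)*im(k)))


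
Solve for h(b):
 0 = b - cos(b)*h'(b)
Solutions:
 h(b) = C1 + Integral(b/cos(b), b)


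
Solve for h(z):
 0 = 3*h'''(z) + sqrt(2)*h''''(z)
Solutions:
 h(z) = C1 + C2*z + C3*z^2 + C4*exp(-3*sqrt(2)*z/2)


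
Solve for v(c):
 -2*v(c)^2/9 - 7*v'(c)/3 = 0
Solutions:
 v(c) = 21/(C1 + 2*c)


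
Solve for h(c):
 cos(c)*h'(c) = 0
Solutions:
 h(c) = C1


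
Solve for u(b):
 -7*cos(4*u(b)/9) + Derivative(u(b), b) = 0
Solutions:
 -7*b - 9*log(sin(4*u(b)/9) - 1)/8 + 9*log(sin(4*u(b)/9) + 1)/8 = C1


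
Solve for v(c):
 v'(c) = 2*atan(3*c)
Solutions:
 v(c) = C1 + 2*c*atan(3*c) - log(9*c^2 + 1)/3


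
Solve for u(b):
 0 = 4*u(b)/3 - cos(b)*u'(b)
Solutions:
 u(b) = C1*(sin(b) + 1)^(2/3)/(sin(b) - 1)^(2/3)


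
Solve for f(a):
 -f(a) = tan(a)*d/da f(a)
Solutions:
 f(a) = C1/sin(a)


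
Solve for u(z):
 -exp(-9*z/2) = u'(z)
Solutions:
 u(z) = C1 + 2*exp(-9*z/2)/9


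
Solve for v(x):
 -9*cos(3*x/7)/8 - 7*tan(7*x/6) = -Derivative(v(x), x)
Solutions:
 v(x) = C1 - 6*log(cos(7*x/6)) + 21*sin(3*x/7)/8


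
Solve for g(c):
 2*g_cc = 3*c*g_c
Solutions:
 g(c) = C1 + C2*erfi(sqrt(3)*c/2)


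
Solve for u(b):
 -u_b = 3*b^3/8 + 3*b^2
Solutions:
 u(b) = C1 - 3*b^4/32 - b^3


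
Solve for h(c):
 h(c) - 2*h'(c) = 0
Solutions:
 h(c) = C1*exp(c/2)


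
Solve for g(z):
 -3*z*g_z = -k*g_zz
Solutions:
 g(z) = C1 + C2*erf(sqrt(6)*z*sqrt(-1/k)/2)/sqrt(-1/k)


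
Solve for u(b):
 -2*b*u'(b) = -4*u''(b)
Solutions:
 u(b) = C1 + C2*erfi(b/2)


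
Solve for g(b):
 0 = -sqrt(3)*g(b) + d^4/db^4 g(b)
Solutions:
 g(b) = C1*exp(-3^(1/8)*b) + C2*exp(3^(1/8)*b) + C3*sin(3^(1/8)*b) + C4*cos(3^(1/8)*b)


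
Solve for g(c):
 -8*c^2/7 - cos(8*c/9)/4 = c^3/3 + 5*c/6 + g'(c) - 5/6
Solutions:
 g(c) = C1 - c^4/12 - 8*c^3/21 - 5*c^2/12 + 5*c/6 - 9*sin(8*c/9)/32


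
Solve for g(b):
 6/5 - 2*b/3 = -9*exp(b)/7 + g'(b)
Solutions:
 g(b) = C1 - b^2/3 + 6*b/5 + 9*exp(b)/7


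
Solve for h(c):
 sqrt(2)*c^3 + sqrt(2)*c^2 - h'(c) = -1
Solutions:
 h(c) = C1 + sqrt(2)*c^4/4 + sqrt(2)*c^3/3 + c


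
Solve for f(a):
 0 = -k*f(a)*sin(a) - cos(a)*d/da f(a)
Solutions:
 f(a) = C1*exp(k*log(cos(a)))


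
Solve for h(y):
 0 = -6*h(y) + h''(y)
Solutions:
 h(y) = C1*exp(-sqrt(6)*y) + C2*exp(sqrt(6)*y)


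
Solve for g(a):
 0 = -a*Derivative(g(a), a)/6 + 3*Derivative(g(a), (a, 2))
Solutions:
 g(a) = C1 + C2*erfi(a/6)


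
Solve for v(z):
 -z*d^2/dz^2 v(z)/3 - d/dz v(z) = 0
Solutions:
 v(z) = C1 + C2/z^2


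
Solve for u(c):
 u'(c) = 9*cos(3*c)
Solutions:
 u(c) = C1 + 3*sin(3*c)


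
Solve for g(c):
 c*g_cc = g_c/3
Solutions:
 g(c) = C1 + C2*c^(4/3)


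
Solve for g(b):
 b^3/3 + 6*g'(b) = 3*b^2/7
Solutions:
 g(b) = C1 - b^4/72 + b^3/42


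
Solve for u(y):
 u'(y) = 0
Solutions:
 u(y) = C1


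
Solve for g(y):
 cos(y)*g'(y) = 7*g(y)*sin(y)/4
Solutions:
 g(y) = C1/cos(y)^(7/4)


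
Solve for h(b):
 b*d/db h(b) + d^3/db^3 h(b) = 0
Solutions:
 h(b) = C1 + Integral(C2*airyai(-b) + C3*airybi(-b), b)


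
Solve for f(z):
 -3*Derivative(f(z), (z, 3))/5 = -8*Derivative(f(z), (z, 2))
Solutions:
 f(z) = C1 + C2*z + C3*exp(40*z/3)


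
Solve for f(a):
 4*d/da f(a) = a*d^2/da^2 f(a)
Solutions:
 f(a) = C1 + C2*a^5


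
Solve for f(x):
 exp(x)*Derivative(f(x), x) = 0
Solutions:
 f(x) = C1


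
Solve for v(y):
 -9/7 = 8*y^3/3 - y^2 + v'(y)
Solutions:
 v(y) = C1 - 2*y^4/3 + y^3/3 - 9*y/7


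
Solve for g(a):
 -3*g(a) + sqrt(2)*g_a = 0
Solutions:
 g(a) = C1*exp(3*sqrt(2)*a/2)


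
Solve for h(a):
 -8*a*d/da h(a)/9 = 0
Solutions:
 h(a) = C1


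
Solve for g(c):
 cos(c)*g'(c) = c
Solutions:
 g(c) = C1 + Integral(c/cos(c), c)


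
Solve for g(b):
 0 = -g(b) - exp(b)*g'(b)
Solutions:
 g(b) = C1*exp(exp(-b))


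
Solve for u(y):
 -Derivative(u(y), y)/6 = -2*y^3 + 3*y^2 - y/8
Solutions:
 u(y) = C1 + 3*y^4 - 6*y^3 + 3*y^2/8


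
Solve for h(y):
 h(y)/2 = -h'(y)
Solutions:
 h(y) = C1*exp(-y/2)


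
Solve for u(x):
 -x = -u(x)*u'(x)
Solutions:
 u(x) = -sqrt(C1 + x^2)
 u(x) = sqrt(C1 + x^2)


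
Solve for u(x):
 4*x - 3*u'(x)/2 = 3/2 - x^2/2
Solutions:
 u(x) = C1 + x^3/9 + 4*x^2/3 - x


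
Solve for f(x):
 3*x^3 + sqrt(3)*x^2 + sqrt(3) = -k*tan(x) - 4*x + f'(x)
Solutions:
 f(x) = C1 - k*log(cos(x)) + 3*x^4/4 + sqrt(3)*x^3/3 + 2*x^2 + sqrt(3)*x


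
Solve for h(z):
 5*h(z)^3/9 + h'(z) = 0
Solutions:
 h(z) = -3*sqrt(2)*sqrt(-1/(C1 - 5*z))/2
 h(z) = 3*sqrt(2)*sqrt(-1/(C1 - 5*z))/2


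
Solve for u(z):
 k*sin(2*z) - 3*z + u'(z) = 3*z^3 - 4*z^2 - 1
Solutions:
 u(z) = C1 + k*cos(2*z)/2 + 3*z^4/4 - 4*z^3/3 + 3*z^2/2 - z


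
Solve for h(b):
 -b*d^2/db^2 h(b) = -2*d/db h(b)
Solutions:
 h(b) = C1 + C2*b^3


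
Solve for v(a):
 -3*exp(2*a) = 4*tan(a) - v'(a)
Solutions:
 v(a) = C1 + 3*exp(2*a)/2 - 4*log(cos(a))


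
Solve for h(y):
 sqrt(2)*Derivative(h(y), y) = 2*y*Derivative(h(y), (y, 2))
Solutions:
 h(y) = C1 + C2*y^(sqrt(2)/2 + 1)


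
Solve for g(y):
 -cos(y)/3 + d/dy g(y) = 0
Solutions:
 g(y) = C1 + sin(y)/3


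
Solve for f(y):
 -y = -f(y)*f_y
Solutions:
 f(y) = -sqrt(C1 + y^2)
 f(y) = sqrt(C1 + y^2)


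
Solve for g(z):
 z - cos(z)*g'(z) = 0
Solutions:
 g(z) = C1 + Integral(z/cos(z), z)


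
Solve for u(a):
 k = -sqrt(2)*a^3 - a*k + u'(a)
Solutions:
 u(a) = C1 + sqrt(2)*a^4/4 + a^2*k/2 + a*k


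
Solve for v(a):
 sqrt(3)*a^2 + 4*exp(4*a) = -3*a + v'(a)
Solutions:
 v(a) = C1 + sqrt(3)*a^3/3 + 3*a^2/2 + exp(4*a)


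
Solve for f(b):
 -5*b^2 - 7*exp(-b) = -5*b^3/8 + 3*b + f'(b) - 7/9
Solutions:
 f(b) = C1 + 5*b^4/32 - 5*b^3/3 - 3*b^2/2 + 7*b/9 + 7*exp(-b)


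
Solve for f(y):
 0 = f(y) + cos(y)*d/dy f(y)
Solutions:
 f(y) = C1*sqrt(sin(y) - 1)/sqrt(sin(y) + 1)


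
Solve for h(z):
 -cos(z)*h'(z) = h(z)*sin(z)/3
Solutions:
 h(z) = C1*cos(z)^(1/3)


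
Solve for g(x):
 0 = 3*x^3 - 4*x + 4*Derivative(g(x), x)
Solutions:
 g(x) = C1 - 3*x^4/16 + x^2/2


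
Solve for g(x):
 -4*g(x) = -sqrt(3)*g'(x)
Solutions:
 g(x) = C1*exp(4*sqrt(3)*x/3)


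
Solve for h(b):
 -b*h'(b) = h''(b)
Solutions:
 h(b) = C1 + C2*erf(sqrt(2)*b/2)


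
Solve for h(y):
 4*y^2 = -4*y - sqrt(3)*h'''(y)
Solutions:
 h(y) = C1 + C2*y + C3*y^2 - sqrt(3)*y^5/45 - sqrt(3)*y^4/18


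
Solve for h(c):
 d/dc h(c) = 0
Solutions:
 h(c) = C1


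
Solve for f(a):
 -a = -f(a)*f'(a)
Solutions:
 f(a) = -sqrt(C1 + a^2)
 f(a) = sqrt(C1 + a^2)
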